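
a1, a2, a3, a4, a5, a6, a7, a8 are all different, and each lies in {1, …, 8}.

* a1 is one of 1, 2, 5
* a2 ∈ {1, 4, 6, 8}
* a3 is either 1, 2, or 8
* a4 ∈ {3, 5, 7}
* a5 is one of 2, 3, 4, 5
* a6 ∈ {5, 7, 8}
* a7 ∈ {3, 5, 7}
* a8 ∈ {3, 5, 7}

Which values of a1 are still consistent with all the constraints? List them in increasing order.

1, 2

Among the 8 variables, 6 fits only a2 (and all 8 values in {1, 2, 3, 4, 5, 6, 7, 8} must be used), so a2 = 6.
The 7 still-open variables together cover exactly {1, 2, 3, 4, 5, 7, 8} — 7 values for 7 variables — and 4 appears only in a5's list, so a5 = 4.
The 3 variables a4, a7, a8 are confined to {3, 5, 7}, which locks those values in; drop them from a1, a6.
a6 has just one choice, so a6 = 8. Strike 8 from a3.
No further eliminations apply; a1 can still be any of 1, 2.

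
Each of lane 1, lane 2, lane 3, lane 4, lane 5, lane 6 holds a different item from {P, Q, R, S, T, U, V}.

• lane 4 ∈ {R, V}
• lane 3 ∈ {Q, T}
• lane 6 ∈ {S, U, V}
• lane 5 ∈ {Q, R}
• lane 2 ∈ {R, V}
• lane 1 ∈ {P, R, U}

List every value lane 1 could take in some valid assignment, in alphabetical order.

P, U

The 2 variables lane 2 and lane 4 are confined to {R, V}, which locks those values in; drop them from lane 1, lane 5, lane 6.
lane 5 must be Q (only option left). So lane 3 can't be Q.
lane 3's domain is down to {T}, so lane 3 = T.
No further eliminations apply; lane 1 can still be any of P, U.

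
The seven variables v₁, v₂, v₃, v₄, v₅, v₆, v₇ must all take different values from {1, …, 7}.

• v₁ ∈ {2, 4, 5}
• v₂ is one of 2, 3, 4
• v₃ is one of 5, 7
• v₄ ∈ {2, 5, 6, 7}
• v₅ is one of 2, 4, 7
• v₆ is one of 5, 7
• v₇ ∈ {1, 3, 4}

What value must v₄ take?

6

The 7 variables draw from only 7 values {1, 2, 3, 4, 5, 6, 7}, so each is used; only v₇ can be 1, hence v₇ = 1.
The 6 still-open variables together cover exactly {2, 3, 4, 5, 6, 7} — 6 values for 6 variables — and 3 appears only in v₂'s list, so v₂ = 3.
Among the 5 still-open variables, 6 fits only v₄ (and all 5 values in {2, 4, 5, 6, 7} must be used), so v₄ = 6.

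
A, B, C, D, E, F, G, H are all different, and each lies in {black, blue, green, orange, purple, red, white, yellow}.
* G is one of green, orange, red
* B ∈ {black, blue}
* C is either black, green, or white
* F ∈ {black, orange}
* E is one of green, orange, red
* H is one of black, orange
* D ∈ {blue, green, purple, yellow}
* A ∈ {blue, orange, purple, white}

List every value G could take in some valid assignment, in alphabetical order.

green, red

Among the 8 variables, yellow fits only D (and all 8 values in {black, blue, green, orange, purple, red, white, yellow} must be used), so D = yellow.
Among the 7 still-open variables, purple fits only A (and all 7 values in {black, blue, green, orange, purple, red, white} must be used), so A = purple.
Among the 6 still-open variables, blue fits only B (and all 6 values in {black, blue, green, orange, red, white} must be used), so B = blue.
The 5 still-open variables draw from only 5 values {black, green, orange, red, white}, so each is used; only C can be white, hence C = white.
F and H between them cover only {black, orange} — a naked pair. Remove those values from E, G.
No further eliminations apply; G can still be any of green, red.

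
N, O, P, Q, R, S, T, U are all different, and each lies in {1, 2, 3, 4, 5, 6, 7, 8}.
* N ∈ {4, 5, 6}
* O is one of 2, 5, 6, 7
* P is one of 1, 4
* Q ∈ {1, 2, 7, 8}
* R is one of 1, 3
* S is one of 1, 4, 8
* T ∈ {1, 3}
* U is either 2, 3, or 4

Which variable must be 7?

Q

R and T between them cover only {1, 3} — a naked pair. Remove those values from P, Q, S, U.
P has just one choice, so P = 4. Strike 4 from N, S, U.
That leaves S = 8. Strike 8 from Q.
U's domain is down to {2}, so U = 2. Remove 2 from O, Q.
So 7 goes to Q.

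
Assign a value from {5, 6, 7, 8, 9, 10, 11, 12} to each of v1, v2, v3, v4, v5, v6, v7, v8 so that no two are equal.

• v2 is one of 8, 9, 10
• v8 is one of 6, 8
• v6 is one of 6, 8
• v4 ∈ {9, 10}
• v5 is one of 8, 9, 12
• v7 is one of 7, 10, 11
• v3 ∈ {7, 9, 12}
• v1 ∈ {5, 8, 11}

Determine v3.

The 8 variables together cover exactly {5, 6, 7, 8, 9, 10, 11, 12} — 8 values for 8 variables — and 5 appears only in v1's list, so v1 = 5.
The 7 still-open variables draw from only 7 values {6, 7, 8, 9, 10, 11, 12}, so each is used; only v7 can be 11, hence v7 = 11.
Among the 6 still-open variables, 7 fits only v3 (and all 6 values in {6, 7, 8, 9, 10, 12} must be used), so v3 = 7.

7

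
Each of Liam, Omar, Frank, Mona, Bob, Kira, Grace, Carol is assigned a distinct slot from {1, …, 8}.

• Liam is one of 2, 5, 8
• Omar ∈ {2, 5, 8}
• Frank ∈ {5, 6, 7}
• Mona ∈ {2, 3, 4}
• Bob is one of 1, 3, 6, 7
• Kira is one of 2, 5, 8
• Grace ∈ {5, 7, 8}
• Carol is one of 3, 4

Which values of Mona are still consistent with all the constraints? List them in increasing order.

The 8 variables draw from only 8 values {1, 2, 3, 4, 5, 6, 7, 8}, so each is used; only Bob can be 1, hence Bob = 1.
The 7 still-open variables together cover exactly {2, 3, 4, 5, 6, 7, 8} — 7 values for 7 variables — and 6 appears only in Frank's list, so Frank = 6.
The 6 still-open variables together cover exactly {2, 3, 4, 5, 7, 8} — 6 values for 6 variables — and 7 appears only in Grace's list, so Grace = 7.
Liam, Omar, Kira share exactly the 3 values {2, 5, 8}; by pigeonhole those values go to them, so strike 2, 5, 8 from Mona.
No further eliminations apply; Mona can still be any of 3, 4.

3, 4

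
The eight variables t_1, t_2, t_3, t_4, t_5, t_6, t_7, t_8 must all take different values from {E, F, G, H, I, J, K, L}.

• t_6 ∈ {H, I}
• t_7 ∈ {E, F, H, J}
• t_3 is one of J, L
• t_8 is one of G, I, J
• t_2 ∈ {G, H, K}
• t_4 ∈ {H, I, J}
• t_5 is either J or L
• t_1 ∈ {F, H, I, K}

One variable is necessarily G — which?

t_8

The 8 variables draw from only 8 values {E, F, G, H, I, J, K, L}, so each is used; only t_7 can be E, hence t_7 = E.
The 7 still-open variables draw from only 7 values {F, G, H, I, J, K, L}, so each is used; only t_1 can be F, hence t_1 = F.
The 6 still-open variables draw from only 6 values {G, H, I, J, K, L}, so each is used; only t_2 can be K, hence t_2 = K.
The 5 still-open variables draw from only 5 values {G, H, I, J, L}, so each is used; only t_8 can be G, hence t_8 = G.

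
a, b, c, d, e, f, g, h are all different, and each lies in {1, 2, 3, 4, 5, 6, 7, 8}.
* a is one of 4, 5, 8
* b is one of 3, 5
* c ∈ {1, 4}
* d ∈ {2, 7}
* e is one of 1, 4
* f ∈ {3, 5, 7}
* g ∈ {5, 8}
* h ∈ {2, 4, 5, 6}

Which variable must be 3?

The 8 variables together cover exactly {1, 2, 3, 4, 5, 6, 7, 8} — 8 values for 8 variables — and 6 appears only in h's list, so h = 6.
Among the 7 still-open variables, 2 fits only d (and all 7 values in {1, 2, 3, 4, 5, 7, 8} must be used), so d = 2.
Among the 6 still-open variables, 7 fits only f (and all 6 values in {1, 3, 4, 5, 7, 8} must be used), so f = 7.
Among the 5 still-open variables, 3 fits only b (and all 5 values in {1, 3, 4, 5, 8} must be used), so b = 3.

b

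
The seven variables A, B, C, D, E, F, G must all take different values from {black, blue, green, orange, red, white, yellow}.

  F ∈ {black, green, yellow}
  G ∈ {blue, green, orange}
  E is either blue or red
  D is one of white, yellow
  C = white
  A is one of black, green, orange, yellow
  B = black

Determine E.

B must be black (only option left). Eliminate black elsewhere: A, F.
That leaves C = white. Strike white from D.
D has just one choice, so D = yellow. Eliminate yellow elsewhere: A, F.
F has just one choice, so F = green. Strike green from A, G.
A's domain is down to {orange}, so A = orange. Remove orange from G.
That leaves G = blue. Strike blue from E.
So E = red.

red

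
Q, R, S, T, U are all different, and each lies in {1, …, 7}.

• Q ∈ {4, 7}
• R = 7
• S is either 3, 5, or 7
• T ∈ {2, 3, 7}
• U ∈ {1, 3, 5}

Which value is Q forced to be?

4

R must be 7 (only option left). So Q, S, T can't be 7.
So Q = 4.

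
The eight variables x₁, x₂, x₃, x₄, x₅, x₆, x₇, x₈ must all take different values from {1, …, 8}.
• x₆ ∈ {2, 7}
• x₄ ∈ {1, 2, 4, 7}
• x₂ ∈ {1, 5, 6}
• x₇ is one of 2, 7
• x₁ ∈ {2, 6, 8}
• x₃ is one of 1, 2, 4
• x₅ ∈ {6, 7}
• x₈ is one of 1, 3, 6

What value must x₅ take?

6

The 8 variables together cover exactly {1, 2, 3, 4, 5, 6, 7, 8} — 8 values for 8 variables — and 3 appears only in x₈'s list, so x₈ = 3.
The 7 still-open variables together cover exactly {1, 2, 4, 5, 6, 7, 8} — 7 values for 7 variables — and 5 appears only in x₂'s list, so x₂ = 5.
The 6 still-open variables together cover exactly {1, 2, 4, 6, 7, 8} — 6 values for 6 variables — and 8 appears only in x₁'s list, so x₁ = 8.
The 5 still-open variables together cover exactly {1, 2, 4, 6, 7} — 5 values for 5 variables — and 6 appears only in x₅'s list, so x₅ = 6.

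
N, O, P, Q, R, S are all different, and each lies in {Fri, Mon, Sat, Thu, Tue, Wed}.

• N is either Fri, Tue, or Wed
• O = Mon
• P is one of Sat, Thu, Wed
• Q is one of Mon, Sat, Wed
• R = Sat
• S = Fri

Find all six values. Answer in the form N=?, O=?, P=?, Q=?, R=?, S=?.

N=Tue, O=Mon, P=Thu, Q=Wed, R=Sat, S=Fri

O has just one choice, so O = Mon. Strike Mon from Q.
R's domain is down to {Sat}, so R = Sat. So P, Q can't be Sat.
That leaves S = Fri. Eliminate Fri elsewhere: N.
Q has just one choice, so Q = Wed. Strike Wed from N, P.
N must be Tue (only option left).
That leaves P = Thu.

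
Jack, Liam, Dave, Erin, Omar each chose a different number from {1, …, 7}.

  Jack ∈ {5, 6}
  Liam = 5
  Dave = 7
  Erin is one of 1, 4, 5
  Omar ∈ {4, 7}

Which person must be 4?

Omar

Liam has just one choice, so Liam = 5. Strike 5 from Jack, Erin.
Dave has just one choice, so Dave = 7. Eliminate 7 elsewhere: Omar.
So 4 goes to Omar.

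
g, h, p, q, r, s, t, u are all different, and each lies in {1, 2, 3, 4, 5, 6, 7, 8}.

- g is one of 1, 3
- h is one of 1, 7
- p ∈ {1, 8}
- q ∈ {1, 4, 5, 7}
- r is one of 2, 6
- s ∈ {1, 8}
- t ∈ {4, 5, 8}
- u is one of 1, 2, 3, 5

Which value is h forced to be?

Among the 8 variables, 6 fits only r (and all 8 values in {1, 2, 3, 4, 5, 6, 7, 8} must be used), so r = 6.
The 7 still-open variables together cover exactly {1, 2, 3, 4, 5, 7, 8} — 7 values for 7 variables — and 2 appears only in u's list, so u = 2.
The 6 still-open variables together cover exactly {1, 3, 4, 5, 7, 8} — 6 values for 6 variables — and 3 appears only in g's list, so g = 3.
p and s between them cover only {1, 8} — a naked pair. Remove those values from h, q, t.
So h = 7.

7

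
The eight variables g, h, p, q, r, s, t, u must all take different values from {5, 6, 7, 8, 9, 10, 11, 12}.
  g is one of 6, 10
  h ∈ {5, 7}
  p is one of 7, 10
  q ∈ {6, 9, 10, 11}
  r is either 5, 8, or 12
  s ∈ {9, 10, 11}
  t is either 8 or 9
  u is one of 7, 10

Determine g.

6

The 8 variables draw from only 8 values {5, 6, 7, 8, 9, 10, 11, 12}, so each is used; only r can be 12, hence r = 12.
Among the 7 still-open variables, 5 fits only h (and all 7 values in {5, 6, 7, 8, 9, 10, 11} must be used), so h = 5.
Among the 6 still-open variables, 8 fits only t (and all 6 values in {6, 7, 8, 9, 10, 11} must be used), so t = 8.
p and u between them cover only {7, 10} — a naked pair. Remove those values from g, q, s.
So g = 6.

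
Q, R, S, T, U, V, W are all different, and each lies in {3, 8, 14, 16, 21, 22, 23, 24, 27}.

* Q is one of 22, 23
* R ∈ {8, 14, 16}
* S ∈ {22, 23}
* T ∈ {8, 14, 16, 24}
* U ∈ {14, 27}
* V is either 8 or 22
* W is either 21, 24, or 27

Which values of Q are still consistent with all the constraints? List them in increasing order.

22, 23

The 2 variables Q and S are confined to {22, 23}, which locks those values in; drop them from V.
That leaves V = 8. So R, T can't be 8.
No further eliminations apply; Q can still be any of 22, 23.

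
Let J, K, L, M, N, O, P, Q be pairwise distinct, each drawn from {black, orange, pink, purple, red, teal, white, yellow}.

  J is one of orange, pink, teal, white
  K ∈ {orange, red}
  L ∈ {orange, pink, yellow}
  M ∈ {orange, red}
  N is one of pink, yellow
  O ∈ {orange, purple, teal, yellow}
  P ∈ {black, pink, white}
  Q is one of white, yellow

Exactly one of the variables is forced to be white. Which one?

Q

Among the 8 variables, black fits only P (and all 8 values in {black, orange, pink, purple, red, teal, white, yellow} must be used), so P = black.
Among the 7 still-open variables, purple fits only O (and all 7 values in {orange, pink, purple, red, teal, white, yellow} must be used), so O = purple.
The 6 still-open variables together cover exactly {orange, pink, red, teal, white, yellow} — 6 values for 6 variables — and teal appears only in J's list, so J = teal.
The 5 still-open variables together cover exactly {orange, pink, red, white, yellow} — 5 values for 5 variables — and white appears only in Q's list, so Q = white.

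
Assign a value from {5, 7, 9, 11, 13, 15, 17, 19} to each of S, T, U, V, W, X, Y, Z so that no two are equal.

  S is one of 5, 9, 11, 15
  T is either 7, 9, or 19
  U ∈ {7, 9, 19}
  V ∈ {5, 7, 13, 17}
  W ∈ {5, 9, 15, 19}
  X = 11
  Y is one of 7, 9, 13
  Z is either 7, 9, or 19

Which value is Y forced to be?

X's domain is down to {11}, so X = 11. Eliminate 11 elsewhere: S.
Among the 7 still-open variables, 17 fits only V (and all 7 values in {5, 7, 9, 13, 15, 17, 19} must be used), so V = 17.
Among the 6 still-open variables, 13 fits only Y (and all 6 values in {5, 7, 9, 13, 15, 19} must be used), so Y = 13.

13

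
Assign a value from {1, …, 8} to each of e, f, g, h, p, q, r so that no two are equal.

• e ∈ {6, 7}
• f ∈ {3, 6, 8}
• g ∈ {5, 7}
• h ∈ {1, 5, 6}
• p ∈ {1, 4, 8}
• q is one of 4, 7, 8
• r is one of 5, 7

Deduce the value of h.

1

The 7 variables draw from only 7 values {1, 3, 4, 5, 6, 7, 8}, so each is used; only f can be 3, hence f = 3.
The 2 variables g and r are confined to {5, 7}, which locks those values in; drop them from e, h, q.
e must be 6 (only option left). Eliminate 6 elsewhere: h.
So h = 1.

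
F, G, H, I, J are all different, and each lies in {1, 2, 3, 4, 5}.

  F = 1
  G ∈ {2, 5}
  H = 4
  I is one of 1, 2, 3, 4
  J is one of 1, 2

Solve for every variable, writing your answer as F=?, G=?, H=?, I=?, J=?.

F=1, G=5, H=4, I=3, J=2

F's domain is down to {1}, so F = 1. Eliminate 1 elsewhere: I, J.
H has just one choice, so H = 4. Remove 4 from I.
J has just one choice, so J = 2. Eliminate 2 elsewhere: G, I.
G has just one choice, so G = 5.
I's domain is down to {3}, so I = 3.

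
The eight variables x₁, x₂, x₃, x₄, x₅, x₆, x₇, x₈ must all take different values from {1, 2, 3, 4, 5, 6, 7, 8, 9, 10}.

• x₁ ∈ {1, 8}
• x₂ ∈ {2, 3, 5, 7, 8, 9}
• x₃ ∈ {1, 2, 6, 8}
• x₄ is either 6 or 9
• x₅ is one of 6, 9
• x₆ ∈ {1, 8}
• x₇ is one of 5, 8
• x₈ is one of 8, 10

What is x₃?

2

The 2 variables x₁ and x₆ are confined to {1, 8}, which locks those values in; drop them from x₂, x₃, x₇, x₈.
That leaves x₇ = 5. Remove 5 from x₂.
That leaves x₈ = 10.
The 2 variables x₄ and x₅ are confined to {6, 9}, which locks those values in; drop them from x₂, x₃.
So x₃ = 2.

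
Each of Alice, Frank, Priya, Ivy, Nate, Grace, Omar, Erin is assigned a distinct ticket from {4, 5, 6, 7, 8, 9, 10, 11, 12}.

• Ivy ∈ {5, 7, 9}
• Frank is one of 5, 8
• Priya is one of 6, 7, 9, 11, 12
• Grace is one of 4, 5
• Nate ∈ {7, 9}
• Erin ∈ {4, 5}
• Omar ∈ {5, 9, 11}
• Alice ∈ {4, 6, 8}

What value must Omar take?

11

Among the 8 variables, 12 fits only Priya (and all 8 values in {4, 5, 6, 7, 8, 9, 11, 12} must be used), so Priya = 12.
The 7 still-open variables together cover exactly {4, 5, 6, 7, 8, 9, 11} — 7 values for 7 variables — and 6 appears only in Alice's list, so Alice = 6.
The 6 still-open variables draw from only 6 values {4, 5, 7, 8, 9, 11}, so each is used; only Frank can be 8, hence Frank = 8.
The 5 still-open variables draw from only 5 values {4, 5, 7, 9, 11}, so each is used; only Omar can be 11, hence Omar = 11.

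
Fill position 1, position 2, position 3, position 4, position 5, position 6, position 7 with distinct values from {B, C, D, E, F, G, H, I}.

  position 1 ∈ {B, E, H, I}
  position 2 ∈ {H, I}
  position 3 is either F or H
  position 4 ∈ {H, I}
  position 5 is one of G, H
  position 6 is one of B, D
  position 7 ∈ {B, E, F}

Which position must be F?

Among the 7 variables, D fits only position 6 (and all 7 values in {B, D, E, F, G, H, I} must be used), so position 6 = D.
The 6 still-open variables draw from only 6 values {B, E, F, G, H, I}, so each is used; only position 5 can be G, hence position 5 = G.
The 2 variables position 2 and position 4 are confined to {H, I}, which locks those values in; drop them from position 1, position 3.
So F goes to position 3.

position 3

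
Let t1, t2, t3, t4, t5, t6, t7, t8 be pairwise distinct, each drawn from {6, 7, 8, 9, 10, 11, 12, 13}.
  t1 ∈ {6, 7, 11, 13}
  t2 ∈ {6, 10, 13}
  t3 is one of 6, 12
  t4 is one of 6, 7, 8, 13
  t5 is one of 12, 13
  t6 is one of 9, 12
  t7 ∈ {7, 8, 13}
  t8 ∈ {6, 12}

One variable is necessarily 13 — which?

The 8 variables draw from only 8 values {6, 7, 8, 9, 10, 11, 12, 13}, so each is used; only t6 can be 9, hence t6 = 9.
The 7 still-open variables draw from only 7 values {6, 7, 8, 10, 11, 12, 13}, so each is used; only t2 can be 10, hence t2 = 10.
The 6 still-open variables together cover exactly {6, 7, 8, 11, 12, 13} — 6 values for 6 variables — and 11 appears only in t1's list, so t1 = 11.
t3 and t8 share exactly the 2 values {6, 12}; by pigeonhole those values go to them, so strike 6, 12 from t4, t5.
So 13 goes to t5.

t5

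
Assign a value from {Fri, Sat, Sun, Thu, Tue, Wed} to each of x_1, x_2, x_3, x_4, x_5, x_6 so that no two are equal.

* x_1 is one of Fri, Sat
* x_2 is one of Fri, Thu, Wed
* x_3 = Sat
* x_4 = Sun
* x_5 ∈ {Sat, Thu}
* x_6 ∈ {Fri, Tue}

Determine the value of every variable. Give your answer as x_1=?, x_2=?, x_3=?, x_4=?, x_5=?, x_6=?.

x_3 has just one choice, so x_3 = Sat. Remove Sat from x_1, x_5.
That leaves x_4 = Sun.
x_5 must be Thu (only option left). Remove Thu from x_2.
That leaves x_1 = Fri. So x_2, x_6 can't be Fri.
That leaves x_2 = Wed.
x_6's domain is down to {Tue}, so x_6 = Tue.

x_1=Fri, x_2=Wed, x_3=Sat, x_4=Sun, x_5=Thu, x_6=Tue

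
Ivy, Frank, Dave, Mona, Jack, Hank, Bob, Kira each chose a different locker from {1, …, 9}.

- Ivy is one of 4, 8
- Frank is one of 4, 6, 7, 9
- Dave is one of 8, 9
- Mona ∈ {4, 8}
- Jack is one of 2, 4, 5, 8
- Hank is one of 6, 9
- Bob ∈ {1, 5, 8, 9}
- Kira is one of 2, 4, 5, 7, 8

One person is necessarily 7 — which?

Frank

The 8 variables together cover exactly {1, 2, 4, 5, 6, 7, 8, 9} — 8 values for 8 variables — and 1 appears only in Bob's list, so Bob = 1.
Ivy and Mona share exactly the 2 values {4, 8}; by pigeonhole those values go to them, so strike 4, 8 from Frank, Dave, Jack, Kira.
Dave must be 9 (only option left). Remove 9 from Frank, Hank.
Hank has just one choice, so Hank = 6. Strike 6 from Frank.
So 7 goes to Frank.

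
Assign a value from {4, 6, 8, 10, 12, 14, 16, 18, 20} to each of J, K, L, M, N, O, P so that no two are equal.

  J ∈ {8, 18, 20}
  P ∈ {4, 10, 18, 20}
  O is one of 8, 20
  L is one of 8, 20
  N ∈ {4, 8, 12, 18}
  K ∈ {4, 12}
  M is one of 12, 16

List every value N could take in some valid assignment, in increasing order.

The 7 variables together cover exactly {4, 8, 10, 12, 16, 18, 20} — 7 values for 7 variables — and 10 appears only in P's list, so P = 10.
The 6 still-open variables together cover exactly {4, 8, 12, 16, 18, 20} — 6 values for 6 variables — and 16 appears only in M's list, so M = 16.
The 2 variables L and O are confined to {8, 20}, which locks those values in; drop them from J, N.
J must be 18 (only option left). Remove 18 from N.
No further eliminations apply; N can still be any of 4, 12.

4, 12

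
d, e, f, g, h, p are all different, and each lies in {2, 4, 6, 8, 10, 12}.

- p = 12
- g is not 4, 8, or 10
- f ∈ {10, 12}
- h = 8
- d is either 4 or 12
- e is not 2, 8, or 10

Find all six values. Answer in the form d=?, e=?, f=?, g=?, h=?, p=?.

d=4, e=6, f=10, g=2, h=8, p=12

h must be 8 (only option left).
p's domain is down to {12}, so p = 12. Eliminate 12 elsewhere: d, e, f, g.
d's domain is down to {4}, so d = 4. Eliminate 4 elsewhere: e.
e must be 6 (only option left). Remove 6 from g.
f must be 10 (only option left).
That leaves g = 2.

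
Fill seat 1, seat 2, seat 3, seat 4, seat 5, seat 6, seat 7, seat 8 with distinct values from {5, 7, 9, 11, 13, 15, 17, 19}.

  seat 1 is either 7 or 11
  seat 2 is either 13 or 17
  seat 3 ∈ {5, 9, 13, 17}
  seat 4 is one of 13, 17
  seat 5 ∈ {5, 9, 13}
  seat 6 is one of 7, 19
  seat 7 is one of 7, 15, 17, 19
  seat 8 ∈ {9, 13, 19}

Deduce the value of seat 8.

19

The 8 variables draw from only 8 values {5, 7, 9, 11, 13, 15, 17, 19}, so each is used; only seat 1 can be 11, hence seat 1 = 11.
Among the 7 still-open variables, 15 fits only seat 7 (and all 7 values in {5, 7, 9, 13, 15, 17, 19} must be used), so seat 7 = 15.
The 6 still-open variables draw from only 6 values {5, 7, 9, 13, 17, 19}, so each is used; only seat 6 can be 7, hence seat 6 = 7.
The 5 still-open variables draw from only 5 values {5, 9, 13, 17, 19}, so each is used; only seat 8 can be 19, hence seat 8 = 19.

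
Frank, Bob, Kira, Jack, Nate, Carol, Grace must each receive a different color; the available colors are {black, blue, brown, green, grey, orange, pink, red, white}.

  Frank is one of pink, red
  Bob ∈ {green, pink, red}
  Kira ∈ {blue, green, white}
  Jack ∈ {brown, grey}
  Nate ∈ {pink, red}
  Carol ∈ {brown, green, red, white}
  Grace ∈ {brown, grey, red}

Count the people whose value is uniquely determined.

3

The 7 variables together cover exactly {blue, brown, green, grey, pink, red, white} — 7 values for 7 variables — and blue appears only in Kira's list, so Kira = blue.
The 6 still-open variables draw from only 6 values {brown, green, grey, pink, red, white}, so each is used; only Carol can be white, hence Carol = white.
The 5 still-open variables draw from only 5 values {brown, green, grey, pink, red}, so each is used; only Bob can be green, hence Bob = green.
Frank and Nate share exactly the 2 values {pink, red}; by pigeonhole those values go to them, so strike pink, red from Grace.
Determined: Bob=green, Kira=blue, Carol=white. The other people each still have more than one consistent value. That makes 3.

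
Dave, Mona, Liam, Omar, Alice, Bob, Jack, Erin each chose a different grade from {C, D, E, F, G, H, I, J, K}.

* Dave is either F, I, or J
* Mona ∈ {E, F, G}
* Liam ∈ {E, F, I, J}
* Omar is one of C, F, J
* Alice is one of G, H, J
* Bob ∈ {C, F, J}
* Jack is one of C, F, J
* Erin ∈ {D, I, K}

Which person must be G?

Omar, Bob, Jack share exactly the 3 values {C, F, J}; by pigeonhole those values go to them, so strike C, F, J from Dave, Mona, Liam, Alice.
Dave has just one choice, so Dave = I. So Liam, Erin can't be I.
Liam's domain is down to {E}, so Liam = E. Strike E from Mona.
So G goes to Mona.

Mona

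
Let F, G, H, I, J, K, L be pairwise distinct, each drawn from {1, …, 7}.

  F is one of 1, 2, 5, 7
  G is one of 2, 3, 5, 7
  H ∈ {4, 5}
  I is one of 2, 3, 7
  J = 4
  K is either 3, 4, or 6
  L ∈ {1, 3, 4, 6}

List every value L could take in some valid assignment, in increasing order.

J has just one choice, so J = 4. Strike 4 from H, K, L.
That leaves H = 5. So F, G can't be 5.
No further eliminations apply; L can still be any of 1, 3, 6.

1, 3, 6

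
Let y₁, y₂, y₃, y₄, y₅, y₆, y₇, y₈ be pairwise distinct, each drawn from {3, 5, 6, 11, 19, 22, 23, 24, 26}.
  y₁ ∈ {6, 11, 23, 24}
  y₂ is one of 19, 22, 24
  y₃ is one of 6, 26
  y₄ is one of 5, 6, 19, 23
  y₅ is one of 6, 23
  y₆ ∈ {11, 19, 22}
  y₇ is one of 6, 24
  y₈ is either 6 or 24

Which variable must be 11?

Among the 8 variables, 5 fits only y₄ (and all 8 values in {5, 6, 11, 19, 22, 23, 24, 26} must be used), so y₄ = 5.
The 7 still-open variables together cover exactly {6, 11, 19, 22, 23, 24, 26} — 7 values for 7 variables — and 26 appears only in y₃'s list, so y₃ = 26.
y₇ and y₈ share exactly the 2 values {6, 24}; by pigeonhole those values go to them, so strike 6, 24 from y₁, y₂, y₅.
y₅ has just one choice, so y₅ = 23. So y₁ can't be 23.
So 11 goes to y₁.

y₁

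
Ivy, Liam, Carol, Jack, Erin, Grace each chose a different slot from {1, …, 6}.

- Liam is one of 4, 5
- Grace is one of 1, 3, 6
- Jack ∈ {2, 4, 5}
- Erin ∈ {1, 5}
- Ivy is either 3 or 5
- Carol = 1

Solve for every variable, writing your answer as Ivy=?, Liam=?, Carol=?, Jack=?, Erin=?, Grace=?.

Ivy=3, Liam=4, Carol=1, Jack=2, Erin=5, Grace=6

Carol has just one choice, so Carol = 1. Strike 1 from Erin, Grace.
That leaves Erin = 5. Eliminate 5 elsewhere: Ivy, Liam, Jack.
That leaves Ivy = 3. Eliminate 3 elsewhere: Grace.
Liam has just one choice, so Liam = 4. Eliminate 4 elsewhere: Jack.
Jack must be 2 (only option left).
Grace has just one choice, so Grace = 6.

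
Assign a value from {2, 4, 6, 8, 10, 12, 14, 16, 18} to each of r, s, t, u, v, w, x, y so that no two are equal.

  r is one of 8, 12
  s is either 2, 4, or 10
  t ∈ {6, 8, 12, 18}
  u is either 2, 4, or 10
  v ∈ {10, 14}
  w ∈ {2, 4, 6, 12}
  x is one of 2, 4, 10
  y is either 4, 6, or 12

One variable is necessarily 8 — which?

The 8 variables draw from only 8 values {2, 4, 6, 8, 10, 12, 14, 18}, so each is used; only v can be 14, hence v = 14.
The 7 still-open variables together cover exactly {2, 4, 6, 8, 10, 12, 18} — 7 values for 7 variables — and 18 appears only in t's list, so t = 18.
The 6 still-open variables draw from only 6 values {2, 4, 6, 8, 10, 12}, so each is used; only r can be 8, hence r = 8.

r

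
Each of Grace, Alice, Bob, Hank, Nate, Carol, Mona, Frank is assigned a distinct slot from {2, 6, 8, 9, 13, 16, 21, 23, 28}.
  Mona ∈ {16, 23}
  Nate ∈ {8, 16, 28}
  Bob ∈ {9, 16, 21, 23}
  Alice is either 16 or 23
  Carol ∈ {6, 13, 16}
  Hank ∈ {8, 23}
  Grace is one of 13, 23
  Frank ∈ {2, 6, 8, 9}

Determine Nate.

28

The 2 variables Alice and Mona are confined to {16, 23}, which locks those values in; drop them from Grace, Bob, Hank, Nate, Carol.
Grace must be 13 (only option left). Eliminate 13 elsewhere: Carol.
Hank must be 8 (only option left). Strike 8 from Nate, Frank.
So Nate = 28.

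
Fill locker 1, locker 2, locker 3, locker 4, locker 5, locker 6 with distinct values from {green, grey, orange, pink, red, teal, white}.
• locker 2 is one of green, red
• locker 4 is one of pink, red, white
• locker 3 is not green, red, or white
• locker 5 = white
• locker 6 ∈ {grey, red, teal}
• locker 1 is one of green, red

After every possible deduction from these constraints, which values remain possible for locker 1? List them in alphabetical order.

green, red

locker 5's domain is down to {white}, so locker 5 = white. So locker 4 can't be white.
locker 1 and locker 2 share exactly the 2 values {green, red}; by pigeonhole those values go to them, so strike green, red from locker 4, locker 6.
locker 4 has just one choice, so locker 4 = pink. Eliminate pink elsewhere: locker 3.
No further eliminations apply; locker 1 can still be any of green, red.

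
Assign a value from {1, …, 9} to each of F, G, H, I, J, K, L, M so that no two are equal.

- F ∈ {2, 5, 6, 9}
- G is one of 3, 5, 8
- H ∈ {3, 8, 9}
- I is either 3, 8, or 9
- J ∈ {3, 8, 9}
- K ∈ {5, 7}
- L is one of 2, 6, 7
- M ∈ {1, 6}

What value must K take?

7

Among the 8 variables, 1 fits only M (and all 8 values in {1, 2, 3, 5, 6, 7, 8, 9} must be used), so M = 1.
H, I, J share exactly the 3 values {3, 8, 9}; by pigeonhole those values go to them, so strike 3, 8, 9 from F, G.
G's domain is down to {5}, so G = 5. Strike 5 from F, K.
So K = 7.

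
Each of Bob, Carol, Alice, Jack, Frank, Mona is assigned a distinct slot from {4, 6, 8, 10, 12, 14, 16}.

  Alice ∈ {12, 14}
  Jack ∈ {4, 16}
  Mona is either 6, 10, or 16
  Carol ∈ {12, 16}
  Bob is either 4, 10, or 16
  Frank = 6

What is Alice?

14

Frank has just one choice, so Frank = 6. So Mona can't be 6.
Among the 5 still-open variables, 14 fits only Alice (and all 5 values in {4, 10, 12, 14, 16} must be used), so Alice = 14.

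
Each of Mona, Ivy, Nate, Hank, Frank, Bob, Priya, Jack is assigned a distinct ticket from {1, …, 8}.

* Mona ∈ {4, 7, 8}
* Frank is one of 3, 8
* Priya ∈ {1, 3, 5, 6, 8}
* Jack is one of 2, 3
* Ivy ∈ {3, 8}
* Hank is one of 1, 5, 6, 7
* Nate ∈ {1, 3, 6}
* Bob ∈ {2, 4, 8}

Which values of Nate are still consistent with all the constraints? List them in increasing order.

Ivy and Frank share exactly the 2 values {3, 8}; by pigeonhole those values go to them, so strike 3, 8 from Mona, Nate, Bob, Priya, Jack.
Jack must be 2 (only option left). Eliminate 2 elsewhere: Bob.
That leaves Bob = 4. Eliminate 4 elsewhere: Mona.
Mona has just one choice, so Mona = 7. Remove 7 from Hank.
No further eliminations apply; Nate can still be any of 1, 6.

1, 6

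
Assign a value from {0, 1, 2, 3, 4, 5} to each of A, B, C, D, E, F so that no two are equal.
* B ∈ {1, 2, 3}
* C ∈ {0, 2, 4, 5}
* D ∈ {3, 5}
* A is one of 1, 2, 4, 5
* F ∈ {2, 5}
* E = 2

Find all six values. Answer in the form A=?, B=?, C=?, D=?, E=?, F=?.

E must be 2 (only option left). Strike 2 from A, B, C, F.
F has just one choice, so F = 5. So A, C, D can't be 5.
That leaves D = 3. So B can't be 3.
That leaves B = 1. So A can't be 1.
That leaves A = 4. Eliminate 4 elsewhere: C.
C's domain is down to {0}, so C = 0.

A=4, B=1, C=0, D=3, E=2, F=5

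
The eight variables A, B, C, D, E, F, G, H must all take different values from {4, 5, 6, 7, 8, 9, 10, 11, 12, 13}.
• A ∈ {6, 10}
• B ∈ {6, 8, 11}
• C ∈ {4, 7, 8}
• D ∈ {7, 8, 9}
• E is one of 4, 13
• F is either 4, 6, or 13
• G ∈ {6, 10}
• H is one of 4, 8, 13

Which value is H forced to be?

Among the 8 variables, 9 fits only D (and all 8 values in {4, 6, 7, 8, 9, 10, 11, 13} must be used), so D = 9.
Among the 7 still-open variables, 7 fits only C (and all 7 values in {4, 6, 7, 8, 10, 11, 13} must be used), so C = 7.
The 6 still-open variables together cover exactly {4, 6, 8, 10, 11, 13} — 6 values for 6 variables — and 11 appears only in B's list, so B = 11.
The 5 still-open variables together cover exactly {4, 6, 8, 10, 13} — 5 values for 5 variables — and 8 appears only in H's list, so H = 8.

8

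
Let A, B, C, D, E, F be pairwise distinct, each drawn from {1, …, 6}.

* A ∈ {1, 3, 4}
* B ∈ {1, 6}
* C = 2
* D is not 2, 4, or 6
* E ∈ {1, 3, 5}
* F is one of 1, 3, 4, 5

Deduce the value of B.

C must be 2 (only option left).
The 5 still-open variables draw from only 5 values {1, 3, 4, 5, 6}, so each is used; only B can be 6, hence B = 6.

6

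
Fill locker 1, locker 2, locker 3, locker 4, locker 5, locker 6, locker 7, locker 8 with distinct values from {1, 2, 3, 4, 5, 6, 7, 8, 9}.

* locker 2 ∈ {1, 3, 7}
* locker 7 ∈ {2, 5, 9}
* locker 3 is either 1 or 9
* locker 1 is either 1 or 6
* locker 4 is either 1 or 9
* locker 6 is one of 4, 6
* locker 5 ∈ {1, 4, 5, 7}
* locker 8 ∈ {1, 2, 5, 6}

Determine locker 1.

6

The 8 variables together cover exactly {1, 2, 3, 4, 5, 6, 7, 9} — 8 values for 8 variables — and 3 appears only in locker 2's list, so locker 2 = 3.
The 7 still-open variables draw from only 7 values {1, 2, 4, 5, 6, 7, 9}, so each is used; only locker 5 can be 7, hence locker 5 = 7.
Among the 6 still-open variables, 4 fits only locker 6 (and all 6 values in {1, 2, 4, 5, 6, 9} must be used), so locker 6 = 4.
The 2 variables locker 3 and locker 4 are confined to {1, 9}, which locks those values in; drop them from locker 1, locker 7, locker 8.
So locker 1 = 6.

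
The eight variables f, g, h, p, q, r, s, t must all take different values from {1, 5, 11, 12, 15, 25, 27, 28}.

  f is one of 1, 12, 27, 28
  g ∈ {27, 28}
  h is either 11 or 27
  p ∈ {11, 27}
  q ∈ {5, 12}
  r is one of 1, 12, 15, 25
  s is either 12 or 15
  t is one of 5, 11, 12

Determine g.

The 8 variables draw from only 8 values {1, 5, 11, 12, 15, 25, 27, 28}, so each is used; only r can be 25, hence r = 25.
The 7 still-open variables draw from only 7 values {1, 5, 11, 12, 15, 27, 28}, so each is used; only f can be 1, hence f = 1.
The 6 still-open variables together cover exactly {5, 11, 12, 15, 27, 28} — 6 values for 6 variables — and 15 appears only in s's list, so s = 15.
The 5 still-open variables draw from only 5 values {5, 11, 12, 27, 28}, so each is used; only g can be 28, hence g = 28.

28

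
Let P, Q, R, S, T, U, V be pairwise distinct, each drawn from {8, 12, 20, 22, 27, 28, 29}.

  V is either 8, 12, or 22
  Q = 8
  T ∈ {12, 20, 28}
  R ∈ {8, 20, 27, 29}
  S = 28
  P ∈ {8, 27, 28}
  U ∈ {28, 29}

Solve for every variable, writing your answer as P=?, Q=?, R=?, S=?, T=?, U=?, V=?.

Q has just one choice, so Q = 8. Eliminate 8 elsewhere: P, R, V.
S's domain is down to {28}, so S = 28. Eliminate 28 elsewhere: P, T, U.
U must be 29 (only option left). Eliminate 29 elsewhere: R.
That leaves P = 27. Eliminate 27 elsewhere: R.
That leaves R = 20. Eliminate 20 elsewhere: T.
That leaves T = 12. Strike 12 from V.
That leaves V = 22.

P=27, Q=8, R=20, S=28, T=12, U=29, V=22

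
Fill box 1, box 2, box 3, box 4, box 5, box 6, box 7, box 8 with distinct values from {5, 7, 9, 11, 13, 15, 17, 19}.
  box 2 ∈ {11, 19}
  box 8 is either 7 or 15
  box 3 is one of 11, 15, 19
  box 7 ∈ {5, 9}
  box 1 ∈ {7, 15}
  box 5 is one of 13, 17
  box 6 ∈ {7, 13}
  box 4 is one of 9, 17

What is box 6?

13

The 8 variables draw from only 8 values {5, 7, 9, 11, 13, 15, 17, 19}, so each is used; only box 7 can be 5, hence box 7 = 5.
Among the 7 still-open variables, 9 fits only box 4 (and all 7 values in {7, 9, 11, 13, 15, 17, 19} must be used), so box 4 = 9.
Among the 6 still-open variables, 17 fits only box 5 (and all 6 values in {7, 11, 13, 15, 17, 19} must be used), so box 5 = 17.
The 5 still-open variables together cover exactly {7, 11, 13, 15, 19} — 5 values for 5 variables — and 13 appears only in box 6's list, so box 6 = 13.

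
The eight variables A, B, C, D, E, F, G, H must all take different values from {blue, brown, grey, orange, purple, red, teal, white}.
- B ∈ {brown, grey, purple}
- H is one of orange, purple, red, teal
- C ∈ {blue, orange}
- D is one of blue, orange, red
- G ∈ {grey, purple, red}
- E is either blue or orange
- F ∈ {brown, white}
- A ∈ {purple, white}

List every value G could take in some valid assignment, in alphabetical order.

grey, purple

Among the 8 variables, teal fits only H (and all 8 values in {blue, brown, grey, orange, purple, red, teal, white} must be used), so H = teal.
C and E between them cover only {blue, orange} — a naked pair. Remove those values from D.
D has just one choice, so D = red. So G can't be red.
No further eliminations apply; G can still be any of grey, purple.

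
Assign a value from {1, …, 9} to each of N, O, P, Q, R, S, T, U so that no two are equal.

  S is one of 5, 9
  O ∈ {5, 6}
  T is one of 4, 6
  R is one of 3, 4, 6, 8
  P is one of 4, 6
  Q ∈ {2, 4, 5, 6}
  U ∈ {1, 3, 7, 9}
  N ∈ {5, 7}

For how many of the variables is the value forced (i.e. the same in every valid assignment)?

4

P and T share exactly the 2 values {4, 6}; by pigeonhole those values go to them, so strike 4, 6 from O, Q, R.
O's domain is down to {5}, so O = 5. So N, Q, S can't be 5.
Q must be 2 (only option left).
S has just one choice, so S = 9. So U can't be 9.
N has just one choice, so N = 7. So U can't be 7.
Determined: N=7, O=5, Q=2, S=9. The other variables each still have more than one consistent value. That makes 4.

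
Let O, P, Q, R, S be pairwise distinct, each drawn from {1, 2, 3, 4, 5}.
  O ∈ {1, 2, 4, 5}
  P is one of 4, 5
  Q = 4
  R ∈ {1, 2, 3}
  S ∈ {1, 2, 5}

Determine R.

3

Q must be 4 (only option left). Remove 4 from O, P.
P must be 5 (only option left). Strike 5 from O, S.
Among the 3 still-open variables, 3 fits only R (and all 3 values in {1, 2, 3} must be used), so R = 3.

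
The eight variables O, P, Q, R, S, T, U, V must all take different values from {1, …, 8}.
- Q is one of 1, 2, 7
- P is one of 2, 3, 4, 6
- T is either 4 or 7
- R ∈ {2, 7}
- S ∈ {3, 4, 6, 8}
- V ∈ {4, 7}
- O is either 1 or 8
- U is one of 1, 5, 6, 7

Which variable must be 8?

O

The 8 variables together cover exactly {1, 2, 3, 4, 5, 6, 7, 8} — 8 values for 8 variables — and 5 appears only in U's list, so U = 5.
T and V between them cover only {4, 7} — a naked pair. Remove those values from P, Q, R, S.
R must be 2 (only option left). Strike 2 from P, Q.
That leaves Q = 1. Remove 1 from O.
So 8 goes to O.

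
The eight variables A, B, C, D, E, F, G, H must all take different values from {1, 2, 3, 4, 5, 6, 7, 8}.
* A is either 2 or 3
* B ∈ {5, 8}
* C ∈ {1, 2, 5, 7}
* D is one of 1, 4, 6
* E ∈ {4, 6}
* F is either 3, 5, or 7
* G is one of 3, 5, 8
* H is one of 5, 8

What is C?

1

B and H share exactly the 2 values {5, 8}; by pigeonhole those values go to them, so strike 5, 8 from C, F, G.
That leaves G = 3. Eliminate 3 elsewhere: A, F.
A must be 2 (only option left). Eliminate 2 elsewhere: C.
That leaves F = 7. Strike 7 from C.
So C = 1.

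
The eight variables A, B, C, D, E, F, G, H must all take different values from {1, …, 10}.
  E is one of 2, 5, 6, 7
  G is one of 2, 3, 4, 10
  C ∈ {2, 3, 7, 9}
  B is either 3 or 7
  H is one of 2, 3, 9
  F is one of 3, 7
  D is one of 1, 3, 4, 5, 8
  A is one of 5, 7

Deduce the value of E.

B and F share exactly the 2 values {3, 7}; by pigeonhole those values go to them, so strike 3, 7 from A, C, D, E, G, H.
A must be 5 (only option left). Eliminate 5 elsewhere: D, E.
C and H between them cover only {2, 9} — a naked pair. Remove those values from E, G.
So E = 6.

6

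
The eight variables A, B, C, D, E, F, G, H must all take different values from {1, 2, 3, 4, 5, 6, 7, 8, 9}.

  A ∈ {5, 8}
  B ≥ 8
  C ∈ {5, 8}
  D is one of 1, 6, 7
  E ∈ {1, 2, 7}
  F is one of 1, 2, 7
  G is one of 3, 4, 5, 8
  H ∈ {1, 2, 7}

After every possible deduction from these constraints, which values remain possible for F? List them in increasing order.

The 2 variables A and C are confined to {5, 8}, which locks those values in; drop them from B, G.
B has just one choice, so B = 9.
The 3 variables E, F, H are confined to {1, 2, 7}, which locks those values in; drop them from D.
D must be 6 (only option left).
No further eliminations apply; F can still be any of 1, 2, 7.

1, 2, 7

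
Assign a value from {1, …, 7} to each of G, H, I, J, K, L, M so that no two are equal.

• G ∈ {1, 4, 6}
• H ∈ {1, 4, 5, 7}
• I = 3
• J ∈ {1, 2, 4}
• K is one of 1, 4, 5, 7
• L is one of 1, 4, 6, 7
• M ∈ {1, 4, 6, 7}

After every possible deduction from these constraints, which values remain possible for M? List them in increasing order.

1, 4, 6, 7

I must be 3 (only option left).
The 6 still-open variables together cover exactly {1, 2, 4, 5, 6, 7} — 6 values for 6 variables — and 2 appears only in J's list, so J = 2.
No further eliminations apply; M can still be any of 1, 4, 6, 7.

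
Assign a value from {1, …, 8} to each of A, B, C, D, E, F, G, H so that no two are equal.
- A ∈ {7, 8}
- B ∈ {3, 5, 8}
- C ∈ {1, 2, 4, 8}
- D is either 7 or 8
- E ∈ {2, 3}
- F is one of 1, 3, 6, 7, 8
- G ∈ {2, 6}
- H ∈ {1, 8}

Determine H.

The 8 variables draw from only 8 values {1, 2, 3, 4, 5, 6, 7, 8}, so each is used; only C can be 4, hence C = 4.
The 7 still-open variables together cover exactly {1, 2, 3, 5, 6, 7, 8} — 7 values for 7 variables — and 5 appears only in B's list, so B = 5.
A and D between them cover only {7, 8} — a naked pair. Remove those values from F, H.
So H = 1.

1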